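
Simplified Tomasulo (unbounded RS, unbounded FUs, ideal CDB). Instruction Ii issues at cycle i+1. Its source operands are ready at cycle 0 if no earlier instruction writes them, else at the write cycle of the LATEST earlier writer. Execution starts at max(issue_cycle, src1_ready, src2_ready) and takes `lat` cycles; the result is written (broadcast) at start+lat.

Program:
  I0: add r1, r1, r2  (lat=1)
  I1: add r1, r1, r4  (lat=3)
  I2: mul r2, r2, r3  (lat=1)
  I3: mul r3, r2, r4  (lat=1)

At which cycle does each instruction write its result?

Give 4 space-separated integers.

I0 add r1: issue@1 deps=(None,None) exec_start@1 write@2
I1 add r1: issue@2 deps=(0,None) exec_start@2 write@5
I2 mul r2: issue@3 deps=(None,None) exec_start@3 write@4
I3 mul r3: issue@4 deps=(2,None) exec_start@4 write@5

Answer: 2 5 4 5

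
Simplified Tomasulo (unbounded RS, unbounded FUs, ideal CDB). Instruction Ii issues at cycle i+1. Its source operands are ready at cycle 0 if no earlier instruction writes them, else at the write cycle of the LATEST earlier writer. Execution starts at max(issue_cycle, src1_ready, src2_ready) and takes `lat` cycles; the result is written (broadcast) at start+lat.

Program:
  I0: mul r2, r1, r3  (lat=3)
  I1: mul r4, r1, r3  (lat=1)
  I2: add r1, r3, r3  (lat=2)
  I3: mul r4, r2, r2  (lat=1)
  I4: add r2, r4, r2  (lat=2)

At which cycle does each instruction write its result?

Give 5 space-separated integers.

Answer: 4 3 5 5 7

Derivation:
I0 mul r2: issue@1 deps=(None,None) exec_start@1 write@4
I1 mul r4: issue@2 deps=(None,None) exec_start@2 write@3
I2 add r1: issue@3 deps=(None,None) exec_start@3 write@5
I3 mul r4: issue@4 deps=(0,0) exec_start@4 write@5
I4 add r2: issue@5 deps=(3,0) exec_start@5 write@7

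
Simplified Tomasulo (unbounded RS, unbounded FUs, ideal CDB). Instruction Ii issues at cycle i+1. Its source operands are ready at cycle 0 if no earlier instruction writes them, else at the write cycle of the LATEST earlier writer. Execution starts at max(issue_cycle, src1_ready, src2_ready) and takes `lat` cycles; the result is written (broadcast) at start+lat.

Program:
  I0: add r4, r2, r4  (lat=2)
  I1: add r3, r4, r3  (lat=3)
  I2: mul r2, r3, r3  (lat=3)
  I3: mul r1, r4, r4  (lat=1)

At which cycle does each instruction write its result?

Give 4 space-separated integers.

Answer: 3 6 9 5

Derivation:
I0 add r4: issue@1 deps=(None,None) exec_start@1 write@3
I1 add r3: issue@2 deps=(0,None) exec_start@3 write@6
I2 mul r2: issue@3 deps=(1,1) exec_start@6 write@9
I3 mul r1: issue@4 deps=(0,0) exec_start@4 write@5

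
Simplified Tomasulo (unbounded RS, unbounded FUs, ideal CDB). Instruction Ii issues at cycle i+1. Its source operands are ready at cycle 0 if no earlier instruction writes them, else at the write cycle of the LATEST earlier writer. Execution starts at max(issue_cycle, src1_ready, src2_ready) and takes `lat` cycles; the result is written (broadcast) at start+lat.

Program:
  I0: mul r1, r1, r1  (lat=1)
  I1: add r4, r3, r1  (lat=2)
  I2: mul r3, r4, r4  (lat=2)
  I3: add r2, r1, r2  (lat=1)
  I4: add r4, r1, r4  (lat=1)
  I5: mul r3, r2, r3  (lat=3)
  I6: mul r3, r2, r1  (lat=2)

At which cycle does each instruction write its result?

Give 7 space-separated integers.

Answer: 2 4 6 5 6 9 9

Derivation:
I0 mul r1: issue@1 deps=(None,None) exec_start@1 write@2
I1 add r4: issue@2 deps=(None,0) exec_start@2 write@4
I2 mul r3: issue@3 deps=(1,1) exec_start@4 write@6
I3 add r2: issue@4 deps=(0,None) exec_start@4 write@5
I4 add r4: issue@5 deps=(0,1) exec_start@5 write@6
I5 mul r3: issue@6 deps=(3,2) exec_start@6 write@9
I6 mul r3: issue@7 deps=(3,0) exec_start@7 write@9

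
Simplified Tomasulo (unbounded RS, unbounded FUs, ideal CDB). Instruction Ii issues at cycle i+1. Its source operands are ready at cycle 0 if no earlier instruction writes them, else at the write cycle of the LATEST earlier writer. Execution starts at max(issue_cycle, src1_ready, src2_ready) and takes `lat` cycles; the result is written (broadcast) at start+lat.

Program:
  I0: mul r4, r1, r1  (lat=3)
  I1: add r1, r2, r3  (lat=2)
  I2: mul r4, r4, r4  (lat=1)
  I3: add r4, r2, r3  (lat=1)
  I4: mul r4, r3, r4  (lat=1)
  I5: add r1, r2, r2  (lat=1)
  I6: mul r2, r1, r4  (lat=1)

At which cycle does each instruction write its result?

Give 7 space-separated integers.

I0 mul r4: issue@1 deps=(None,None) exec_start@1 write@4
I1 add r1: issue@2 deps=(None,None) exec_start@2 write@4
I2 mul r4: issue@3 deps=(0,0) exec_start@4 write@5
I3 add r4: issue@4 deps=(None,None) exec_start@4 write@5
I4 mul r4: issue@5 deps=(None,3) exec_start@5 write@6
I5 add r1: issue@6 deps=(None,None) exec_start@6 write@7
I6 mul r2: issue@7 deps=(5,4) exec_start@7 write@8

Answer: 4 4 5 5 6 7 8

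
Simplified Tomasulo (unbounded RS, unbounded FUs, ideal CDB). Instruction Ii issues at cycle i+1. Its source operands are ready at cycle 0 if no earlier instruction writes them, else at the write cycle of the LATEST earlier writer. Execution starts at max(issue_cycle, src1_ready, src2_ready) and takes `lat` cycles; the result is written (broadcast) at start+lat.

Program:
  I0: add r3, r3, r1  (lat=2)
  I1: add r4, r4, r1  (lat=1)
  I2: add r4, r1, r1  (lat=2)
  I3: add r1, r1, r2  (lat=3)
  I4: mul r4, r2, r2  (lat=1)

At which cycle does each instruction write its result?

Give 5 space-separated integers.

Answer: 3 3 5 7 6

Derivation:
I0 add r3: issue@1 deps=(None,None) exec_start@1 write@3
I1 add r4: issue@2 deps=(None,None) exec_start@2 write@3
I2 add r4: issue@3 deps=(None,None) exec_start@3 write@5
I3 add r1: issue@4 deps=(None,None) exec_start@4 write@7
I4 mul r4: issue@5 deps=(None,None) exec_start@5 write@6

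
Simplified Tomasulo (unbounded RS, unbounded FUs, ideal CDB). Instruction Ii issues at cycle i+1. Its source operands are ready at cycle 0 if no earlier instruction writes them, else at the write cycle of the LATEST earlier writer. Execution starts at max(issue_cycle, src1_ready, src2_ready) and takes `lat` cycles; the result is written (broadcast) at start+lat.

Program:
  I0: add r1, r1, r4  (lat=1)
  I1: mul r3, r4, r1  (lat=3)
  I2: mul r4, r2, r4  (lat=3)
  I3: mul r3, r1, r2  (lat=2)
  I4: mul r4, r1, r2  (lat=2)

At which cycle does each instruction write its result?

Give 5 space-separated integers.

I0 add r1: issue@1 deps=(None,None) exec_start@1 write@2
I1 mul r3: issue@2 deps=(None,0) exec_start@2 write@5
I2 mul r4: issue@3 deps=(None,None) exec_start@3 write@6
I3 mul r3: issue@4 deps=(0,None) exec_start@4 write@6
I4 mul r4: issue@5 deps=(0,None) exec_start@5 write@7

Answer: 2 5 6 6 7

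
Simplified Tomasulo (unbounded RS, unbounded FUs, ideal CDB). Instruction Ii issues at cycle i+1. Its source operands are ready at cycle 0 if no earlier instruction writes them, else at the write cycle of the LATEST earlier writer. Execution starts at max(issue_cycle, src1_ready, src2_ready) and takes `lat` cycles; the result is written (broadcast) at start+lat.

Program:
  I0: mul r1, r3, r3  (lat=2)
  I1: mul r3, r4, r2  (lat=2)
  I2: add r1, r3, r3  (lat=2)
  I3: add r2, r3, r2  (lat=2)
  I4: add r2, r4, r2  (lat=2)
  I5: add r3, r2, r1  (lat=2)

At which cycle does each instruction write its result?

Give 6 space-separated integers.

Answer: 3 4 6 6 8 10

Derivation:
I0 mul r1: issue@1 deps=(None,None) exec_start@1 write@3
I1 mul r3: issue@2 deps=(None,None) exec_start@2 write@4
I2 add r1: issue@3 deps=(1,1) exec_start@4 write@6
I3 add r2: issue@4 deps=(1,None) exec_start@4 write@6
I4 add r2: issue@5 deps=(None,3) exec_start@6 write@8
I5 add r3: issue@6 deps=(4,2) exec_start@8 write@10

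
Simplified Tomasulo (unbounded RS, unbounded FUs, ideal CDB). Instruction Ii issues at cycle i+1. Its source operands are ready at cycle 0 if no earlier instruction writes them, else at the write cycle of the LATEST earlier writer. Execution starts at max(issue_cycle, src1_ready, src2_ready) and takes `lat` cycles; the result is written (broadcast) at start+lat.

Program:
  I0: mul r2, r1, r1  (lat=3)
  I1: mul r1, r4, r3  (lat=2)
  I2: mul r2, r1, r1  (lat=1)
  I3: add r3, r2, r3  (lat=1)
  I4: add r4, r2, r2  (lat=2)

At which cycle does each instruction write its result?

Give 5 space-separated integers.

Answer: 4 4 5 6 7

Derivation:
I0 mul r2: issue@1 deps=(None,None) exec_start@1 write@4
I1 mul r1: issue@2 deps=(None,None) exec_start@2 write@4
I2 mul r2: issue@3 deps=(1,1) exec_start@4 write@5
I3 add r3: issue@4 deps=(2,None) exec_start@5 write@6
I4 add r4: issue@5 deps=(2,2) exec_start@5 write@7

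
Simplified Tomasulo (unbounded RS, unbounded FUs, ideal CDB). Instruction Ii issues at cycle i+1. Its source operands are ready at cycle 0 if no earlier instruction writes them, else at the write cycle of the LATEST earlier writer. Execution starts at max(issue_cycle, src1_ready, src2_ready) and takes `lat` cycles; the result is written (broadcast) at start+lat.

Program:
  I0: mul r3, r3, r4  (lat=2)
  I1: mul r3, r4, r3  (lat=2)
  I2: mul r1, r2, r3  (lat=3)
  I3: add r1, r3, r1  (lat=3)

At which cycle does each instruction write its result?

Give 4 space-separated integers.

I0 mul r3: issue@1 deps=(None,None) exec_start@1 write@3
I1 mul r3: issue@2 deps=(None,0) exec_start@3 write@5
I2 mul r1: issue@3 deps=(None,1) exec_start@5 write@8
I3 add r1: issue@4 deps=(1,2) exec_start@8 write@11

Answer: 3 5 8 11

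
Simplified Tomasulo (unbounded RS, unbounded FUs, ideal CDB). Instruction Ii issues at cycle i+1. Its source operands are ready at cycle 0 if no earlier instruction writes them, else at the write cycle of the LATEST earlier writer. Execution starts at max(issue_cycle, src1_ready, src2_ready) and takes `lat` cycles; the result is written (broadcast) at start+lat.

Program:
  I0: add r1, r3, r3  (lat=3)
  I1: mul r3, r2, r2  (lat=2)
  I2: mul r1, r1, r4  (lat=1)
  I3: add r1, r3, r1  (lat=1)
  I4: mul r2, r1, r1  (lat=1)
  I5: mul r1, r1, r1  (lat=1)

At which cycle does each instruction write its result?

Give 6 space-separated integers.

I0 add r1: issue@1 deps=(None,None) exec_start@1 write@4
I1 mul r3: issue@2 deps=(None,None) exec_start@2 write@4
I2 mul r1: issue@3 deps=(0,None) exec_start@4 write@5
I3 add r1: issue@4 deps=(1,2) exec_start@5 write@6
I4 mul r2: issue@5 deps=(3,3) exec_start@6 write@7
I5 mul r1: issue@6 deps=(3,3) exec_start@6 write@7

Answer: 4 4 5 6 7 7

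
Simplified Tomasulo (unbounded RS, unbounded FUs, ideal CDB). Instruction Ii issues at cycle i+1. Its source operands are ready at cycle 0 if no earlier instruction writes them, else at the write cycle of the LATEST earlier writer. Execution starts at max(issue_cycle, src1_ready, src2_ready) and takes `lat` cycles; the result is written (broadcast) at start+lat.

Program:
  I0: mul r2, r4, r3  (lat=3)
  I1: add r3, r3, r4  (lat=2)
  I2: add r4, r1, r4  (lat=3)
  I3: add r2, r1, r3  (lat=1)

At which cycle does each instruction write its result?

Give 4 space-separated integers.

Answer: 4 4 6 5

Derivation:
I0 mul r2: issue@1 deps=(None,None) exec_start@1 write@4
I1 add r3: issue@2 deps=(None,None) exec_start@2 write@4
I2 add r4: issue@3 deps=(None,None) exec_start@3 write@6
I3 add r2: issue@4 deps=(None,1) exec_start@4 write@5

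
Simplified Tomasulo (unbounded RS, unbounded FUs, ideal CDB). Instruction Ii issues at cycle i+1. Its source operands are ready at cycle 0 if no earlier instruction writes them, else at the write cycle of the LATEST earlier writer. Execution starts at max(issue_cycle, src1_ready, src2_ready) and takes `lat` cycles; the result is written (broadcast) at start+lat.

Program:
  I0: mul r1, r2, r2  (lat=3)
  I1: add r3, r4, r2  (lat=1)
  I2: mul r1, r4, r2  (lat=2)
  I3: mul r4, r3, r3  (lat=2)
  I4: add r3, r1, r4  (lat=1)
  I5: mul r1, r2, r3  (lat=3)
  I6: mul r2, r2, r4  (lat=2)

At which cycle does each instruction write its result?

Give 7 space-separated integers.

Answer: 4 3 5 6 7 10 9

Derivation:
I0 mul r1: issue@1 deps=(None,None) exec_start@1 write@4
I1 add r3: issue@2 deps=(None,None) exec_start@2 write@3
I2 mul r1: issue@3 deps=(None,None) exec_start@3 write@5
I3 mul r4: issue@4 deps=(1,1) exec_start@4 write@6
I4 add r3: issue@5 deps=(2,3) exec_start@6 write@7
I5 mul r1: issue@6 deps=(None,4) exec_start@7 write@10
I6 mul r2: issue@7 deps=(None,3) exec_start@7 write@9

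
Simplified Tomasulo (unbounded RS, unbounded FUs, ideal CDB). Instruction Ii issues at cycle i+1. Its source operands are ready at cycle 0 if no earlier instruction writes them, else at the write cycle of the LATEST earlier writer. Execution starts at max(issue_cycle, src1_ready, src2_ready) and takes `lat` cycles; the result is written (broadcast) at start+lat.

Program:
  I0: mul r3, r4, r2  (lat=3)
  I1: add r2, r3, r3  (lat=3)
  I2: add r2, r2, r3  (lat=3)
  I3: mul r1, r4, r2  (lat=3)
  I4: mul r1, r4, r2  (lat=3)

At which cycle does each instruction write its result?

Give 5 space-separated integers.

Answer: 4 7 10 13 13

Derivation:
I0 mul r3: issue@1 deps=(None,None) exec_start@1 write@4
I1 add r2: issue@2 deps=(0,0) exec_start@4 write@7
I2 add r2: issue@3 deps=(1,0) exec_start@7 write@10
I3 mul r1: issue@4 deps=(None,2) exec_start@10 write@13
I4 mul r1: issue@5 deps=(None,2) exec_start@10 write@13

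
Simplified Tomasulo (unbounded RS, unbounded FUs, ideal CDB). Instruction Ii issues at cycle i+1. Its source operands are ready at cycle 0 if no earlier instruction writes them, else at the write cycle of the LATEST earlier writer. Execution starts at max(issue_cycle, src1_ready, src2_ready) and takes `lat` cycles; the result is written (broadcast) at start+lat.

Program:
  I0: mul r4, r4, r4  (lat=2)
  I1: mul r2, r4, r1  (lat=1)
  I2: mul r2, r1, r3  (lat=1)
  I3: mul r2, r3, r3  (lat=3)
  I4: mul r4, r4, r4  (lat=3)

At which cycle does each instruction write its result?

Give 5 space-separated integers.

I0 mul r4: issue@1 deps=(None,None) exec_start@1 write@3
I1 mul r2: issue@2 deps=(0,None) exec_start@3 write@4
I2 mul r2: issue@3 deps=(None,None) exec_start@3 write@4
I3 mul r2: issue@4 deps=(None,None) exec_start@4 write@7
I4 mul r4: issue@5 deps=(0,0) exec_start@5 write@8

Answer: 3 4 4 7 8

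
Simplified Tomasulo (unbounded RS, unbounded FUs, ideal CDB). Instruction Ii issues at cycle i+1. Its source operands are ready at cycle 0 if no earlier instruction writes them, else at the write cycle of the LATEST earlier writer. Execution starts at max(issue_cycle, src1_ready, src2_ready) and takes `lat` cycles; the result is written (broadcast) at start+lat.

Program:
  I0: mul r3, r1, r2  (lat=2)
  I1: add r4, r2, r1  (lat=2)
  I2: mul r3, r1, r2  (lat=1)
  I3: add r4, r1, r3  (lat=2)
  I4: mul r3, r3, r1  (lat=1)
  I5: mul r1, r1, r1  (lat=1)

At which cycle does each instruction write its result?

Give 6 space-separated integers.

I0 mul r3: issue@1 deps=(None,None) exec_start@1 write@3
I1 add r4: issue@2 deps=(None,None) exec_start@2 write@4
I2 mul r3: issue@3 deps=(None,None) exec_start@3 write@4
I3 add r4: issue@4 deps=(None,2) exec_start@4 write@6
I4 mul r3: issue@5 deps=(2,None) exec_start@5 write@6
I5 mul r1: issue@6 deps=(None,None) exec_start@6 write@7

Answer: 3 4 4 6 6 7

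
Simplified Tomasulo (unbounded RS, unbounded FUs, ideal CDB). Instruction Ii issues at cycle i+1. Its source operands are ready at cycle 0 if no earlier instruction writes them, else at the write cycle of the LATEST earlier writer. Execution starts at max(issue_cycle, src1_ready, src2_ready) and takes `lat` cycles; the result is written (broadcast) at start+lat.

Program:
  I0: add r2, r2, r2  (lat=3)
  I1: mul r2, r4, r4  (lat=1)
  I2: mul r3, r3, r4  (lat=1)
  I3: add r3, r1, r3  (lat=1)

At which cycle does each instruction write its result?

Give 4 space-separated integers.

Answer: 4 3 4 5

Derivation:
I0 add r2: issue@1 deps=(None,None) exec_start@1 write@4
I1 mul r2: issue@2 deps=(None,None) exec_start@2 write@3
I2 mul r3: issue@3 deps=(None,None) exec_start@3 write@4
I3 add r3: issue@4 deps=(None,2) exec_start@4 write@5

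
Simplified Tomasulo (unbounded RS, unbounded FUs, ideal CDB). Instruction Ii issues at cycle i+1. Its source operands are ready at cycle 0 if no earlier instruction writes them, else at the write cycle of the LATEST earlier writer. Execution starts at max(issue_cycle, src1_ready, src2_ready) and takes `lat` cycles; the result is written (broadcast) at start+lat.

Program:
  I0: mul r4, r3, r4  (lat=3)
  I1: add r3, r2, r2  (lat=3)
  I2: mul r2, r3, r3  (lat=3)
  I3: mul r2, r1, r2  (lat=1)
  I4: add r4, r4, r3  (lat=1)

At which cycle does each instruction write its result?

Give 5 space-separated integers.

Answer: 4 5 8 9 6

Derivation:
I0 mul r4: issue@1 deps=(None,None) exec_start@1 write@4
I1 add r3: issue@2 deps=(None,None) exec_start@2 write@5
I2 mul r2: issue@3 deps=(1,1) exec_start@5 write@8
I3 mul r2: issue@4 deps=(None,2) exec_start@8 write@9
I4 add r4: issue@5 deps=(0,1) exec_start@5 write@6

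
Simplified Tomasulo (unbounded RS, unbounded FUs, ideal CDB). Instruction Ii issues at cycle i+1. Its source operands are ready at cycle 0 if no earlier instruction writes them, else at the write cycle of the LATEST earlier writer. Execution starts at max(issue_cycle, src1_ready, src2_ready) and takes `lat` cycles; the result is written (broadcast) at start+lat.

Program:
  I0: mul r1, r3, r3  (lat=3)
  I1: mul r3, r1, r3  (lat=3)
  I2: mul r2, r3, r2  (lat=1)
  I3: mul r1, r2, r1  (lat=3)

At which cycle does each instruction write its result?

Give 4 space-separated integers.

Answer: 4 7 8 11

Derivation:
I0 mul r1: issue@1 deps=(None,None) exec_start@1 write@4
I1 mul r3: issue@2 deps=(0,None) exec_start@4 write@7
I2 mul r2: issue@3 deps=(1,None) exec_start@7 write@8
I3 mul r1: issue@4 deps=(2,0) exec_start@8 write@11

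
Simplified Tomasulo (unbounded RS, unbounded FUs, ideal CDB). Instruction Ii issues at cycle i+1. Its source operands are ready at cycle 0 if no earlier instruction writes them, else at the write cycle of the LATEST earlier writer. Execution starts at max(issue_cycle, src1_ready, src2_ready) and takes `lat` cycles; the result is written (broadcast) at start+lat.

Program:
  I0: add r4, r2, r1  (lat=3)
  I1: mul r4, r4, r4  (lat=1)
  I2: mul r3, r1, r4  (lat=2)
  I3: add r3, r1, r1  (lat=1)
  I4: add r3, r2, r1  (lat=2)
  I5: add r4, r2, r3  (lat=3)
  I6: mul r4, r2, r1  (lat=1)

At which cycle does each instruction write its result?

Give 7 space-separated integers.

I0 add r4: issue@1 deps=(None,None) exec_start@1 write@4
I1 mul r4: issue@2 deps=(0,0) exec_start@4 write@5
I2 mul r3: issue@3 deps=(None,1) exec_start@5 write@7
I3 add r3: issue@4 deps=(None,None) exec_start@4 write@5
I4 add r3: issue@5 deps=(None,None) exec_start@5 write@7
I5 add r4: issue@6 deps=(None,4) exec_start@7 write@10
I6 mul r4: issue@7 deps=(None,None) exec_start@7 write@8

Answer: 4 5 7 5 7 10 8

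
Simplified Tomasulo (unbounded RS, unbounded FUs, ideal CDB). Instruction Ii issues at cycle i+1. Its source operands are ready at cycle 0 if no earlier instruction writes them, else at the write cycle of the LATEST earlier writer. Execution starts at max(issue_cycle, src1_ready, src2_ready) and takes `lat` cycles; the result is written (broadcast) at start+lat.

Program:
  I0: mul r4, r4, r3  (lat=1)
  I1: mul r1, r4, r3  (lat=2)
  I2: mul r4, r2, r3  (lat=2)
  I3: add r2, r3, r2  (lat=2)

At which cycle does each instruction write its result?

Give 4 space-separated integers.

I0 mul r4: issue@1 deps=(None,None) exec_start@1 write@2
I1 mul r1: issue@2 deps=(0,None) exec_start@2 write@4
I2 mul r4: issue@3 deps=(None,None) exec_start@3 write@5
I3 add r2: issue@4 deps=(None,None) exec_start@4 write@6

Answer: 2 4 5 6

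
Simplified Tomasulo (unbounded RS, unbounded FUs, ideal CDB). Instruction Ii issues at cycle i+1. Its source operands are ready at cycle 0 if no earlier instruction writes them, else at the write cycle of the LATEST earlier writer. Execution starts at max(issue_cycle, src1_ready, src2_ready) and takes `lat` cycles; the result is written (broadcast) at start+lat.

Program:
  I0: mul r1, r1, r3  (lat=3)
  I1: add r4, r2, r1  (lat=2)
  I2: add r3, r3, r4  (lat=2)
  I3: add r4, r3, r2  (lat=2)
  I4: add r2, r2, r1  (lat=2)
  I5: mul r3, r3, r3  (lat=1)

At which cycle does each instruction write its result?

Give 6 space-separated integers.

Answer: 4 6 8 10 7 9

Derivation:
I0 mul r1: issue@1 deps=(None,None) exec_start@1 write@4
I1 add r4: issue@2 deps=(None,0) exec_start@4 write@6
I2 add r3: issue@3 deps=(None,1) exec_start@6 write@8
I3 add r4: issue@4 deps=(2,None) exec_start@8 write@10
I4 add r2: issue@5 deps=(None,0) exec_start@5 write@7
I5 mul r3: issue@6 deps=(2,2) exec_start@8 write@9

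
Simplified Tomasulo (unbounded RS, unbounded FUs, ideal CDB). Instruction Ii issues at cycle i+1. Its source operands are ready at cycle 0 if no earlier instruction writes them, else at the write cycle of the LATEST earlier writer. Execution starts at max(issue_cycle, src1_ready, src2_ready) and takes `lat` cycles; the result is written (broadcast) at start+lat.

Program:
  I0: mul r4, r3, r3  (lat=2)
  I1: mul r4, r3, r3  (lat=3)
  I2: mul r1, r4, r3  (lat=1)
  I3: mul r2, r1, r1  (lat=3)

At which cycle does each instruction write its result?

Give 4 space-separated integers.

I0 mul r4: issue@1 deps=(None,None) exec_start@1 write@3
I1 mul r4: issue@2 deps=(None,None) exec_start@2 write@5
I2 mul r1: issue@3 deps=(1,None) exec_start@5 write@6
I3 mul r2: issue@4 deps=(2,2) exec_start@6 write@9

Answer: 3 5 6 9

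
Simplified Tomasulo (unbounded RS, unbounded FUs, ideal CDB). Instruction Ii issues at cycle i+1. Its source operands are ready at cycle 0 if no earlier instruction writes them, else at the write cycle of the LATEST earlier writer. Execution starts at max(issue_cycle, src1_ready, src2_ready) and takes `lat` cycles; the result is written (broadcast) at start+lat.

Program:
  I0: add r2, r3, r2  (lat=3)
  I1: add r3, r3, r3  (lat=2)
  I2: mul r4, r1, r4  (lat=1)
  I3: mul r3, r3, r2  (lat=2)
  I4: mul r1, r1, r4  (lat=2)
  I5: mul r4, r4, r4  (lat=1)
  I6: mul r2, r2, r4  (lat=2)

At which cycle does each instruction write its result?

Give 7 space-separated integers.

I0 add r2: issue@1 deps=(None,None) exec_start@1 write@4
I1 add r3: issue@2 deps=(None,None) exec_start@2 write@4
I2 mul r4: issue@3 deps=(None,None) exec_start@3 write@4
I3 mul r3: issue@4 deps=(1,0) exec_start@4 write@6
I4 mul r1: issue@5 deps=(None,2) exec_start@5 write@7
I5 mul r4: issue@6 deps=(2,2) exec_start@6 write@7
I6 mul r2: issue@7 deps=(0,5) exec_start@7 write@9

Answer: 4 4 4 6 7 7 9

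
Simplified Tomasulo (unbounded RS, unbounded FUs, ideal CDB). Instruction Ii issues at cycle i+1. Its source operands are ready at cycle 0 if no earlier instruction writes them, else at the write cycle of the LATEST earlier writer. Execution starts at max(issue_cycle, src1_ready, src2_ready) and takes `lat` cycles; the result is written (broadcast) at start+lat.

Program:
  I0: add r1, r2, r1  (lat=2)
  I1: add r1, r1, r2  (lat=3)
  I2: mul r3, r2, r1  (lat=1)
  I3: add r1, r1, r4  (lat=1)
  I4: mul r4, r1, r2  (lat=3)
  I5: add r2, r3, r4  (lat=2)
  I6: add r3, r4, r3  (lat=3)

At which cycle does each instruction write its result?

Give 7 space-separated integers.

Answer: 3 6 7 7 10 12 13

Derivation:
I0 add r1: issue@1 deps=(None,None) exec_start@1 write@3
I1 add r1: issue@2 deps=(0,None) exec_start@3 write@6
I2 mul r3: issue@3 deps=(None,1) exec_start@6 write@7
I3 add r1: issue@4 deps=(1,None) exec_start@6 write@7
I4 mul r4: issue@5 deps=(3,None) exec_start@7 write@10
I5 add r2: issue@6 deps=(2,4) exec_start@10 write@12
I6 add r3: issue@7 deps=(4,2) exec_start@10 write@13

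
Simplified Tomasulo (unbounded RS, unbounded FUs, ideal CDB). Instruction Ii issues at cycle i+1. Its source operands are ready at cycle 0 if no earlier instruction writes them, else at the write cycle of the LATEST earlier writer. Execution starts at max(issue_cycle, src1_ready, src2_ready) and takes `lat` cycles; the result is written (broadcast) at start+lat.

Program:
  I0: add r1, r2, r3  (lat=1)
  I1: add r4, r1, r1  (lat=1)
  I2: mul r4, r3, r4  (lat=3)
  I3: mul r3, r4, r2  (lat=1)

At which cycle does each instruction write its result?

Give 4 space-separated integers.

I0 add r1: issue@1 deps=(None,None) exec_start@1 write@2
I1 add r4: issue@2 deps=(0,0) exec_start@2 write@3
I2 mul r4: issue@3 deps=(None,1) exec_start@3 write@6
I3 mul r3: issue@4 deps=(2,None) exec_start@6 write@7

Answer: 2 3 6 7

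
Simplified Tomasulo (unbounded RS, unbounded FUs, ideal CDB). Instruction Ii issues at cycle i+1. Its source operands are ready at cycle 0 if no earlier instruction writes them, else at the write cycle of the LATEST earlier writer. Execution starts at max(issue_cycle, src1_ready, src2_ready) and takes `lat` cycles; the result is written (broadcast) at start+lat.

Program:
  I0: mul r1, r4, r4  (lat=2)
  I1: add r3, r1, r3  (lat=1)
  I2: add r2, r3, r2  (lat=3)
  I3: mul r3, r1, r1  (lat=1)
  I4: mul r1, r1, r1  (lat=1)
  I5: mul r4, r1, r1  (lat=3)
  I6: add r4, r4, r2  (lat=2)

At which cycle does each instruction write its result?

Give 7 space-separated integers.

Answer: 3 4 7 5 6 9 11

Derivation:
I0 mul r1: issue@1 deps=(None,None) exec_start@1 write@3
I1 add r3: issue@2 deps=(0,None) exec_start@3 write@4
I2 add r2: issue@3 deps=(1,None) exec_start@4 write@7
I3 mul r3: issue@4 deps=(0,0) exec_start@4 write@5
I4 mul r1: issue@5 deps=(0,0) exec_start@5 write@6
I5 mul r4: issue@6 deps=(4,4) exec_start@6 write@9
I6 add r4: issue@7 deps=(5,2) exec_start@9 write@11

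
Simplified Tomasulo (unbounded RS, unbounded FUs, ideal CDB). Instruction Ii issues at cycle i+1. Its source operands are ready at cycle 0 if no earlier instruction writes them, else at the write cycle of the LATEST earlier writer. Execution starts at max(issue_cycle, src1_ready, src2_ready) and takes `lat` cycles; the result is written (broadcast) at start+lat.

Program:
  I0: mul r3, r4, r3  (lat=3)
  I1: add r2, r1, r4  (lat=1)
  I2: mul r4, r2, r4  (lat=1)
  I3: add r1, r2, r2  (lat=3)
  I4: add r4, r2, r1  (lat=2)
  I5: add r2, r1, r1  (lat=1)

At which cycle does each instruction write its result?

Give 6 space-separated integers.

Answer: 4 3 4 7 9 8

Derivation:
I0 mul r3: issue@1 deps=(None,None) exec_start@1 write@4
I1 add r2: issue@2 deps=(None,None) exec_start@2 write@3
I2 mul r4: issue@3 deps=(1,None) exec_start@3 write@4
I3 add r1: issue@4 deps=(1,1) exec_start@4 write@7
I4 add r4: issue@5 deps=(1,3) exec_start@7 write@9
I5 add r2: issue@6 deps=(3,3) exec_start@7 write@8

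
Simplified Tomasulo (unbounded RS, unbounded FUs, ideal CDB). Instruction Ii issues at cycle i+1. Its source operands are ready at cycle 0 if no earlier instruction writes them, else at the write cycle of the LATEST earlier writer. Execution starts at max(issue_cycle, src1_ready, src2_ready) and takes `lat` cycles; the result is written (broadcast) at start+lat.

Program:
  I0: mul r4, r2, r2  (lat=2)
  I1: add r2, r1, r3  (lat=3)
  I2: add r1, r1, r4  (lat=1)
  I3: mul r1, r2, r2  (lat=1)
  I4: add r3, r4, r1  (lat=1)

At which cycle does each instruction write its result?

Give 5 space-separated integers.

Answer: 3 5 4 6 7

Derivation:
I0 mul r4: issue@1 deps=(None,None) exec_start@1 write@3
I1 add r2: issue@2 deps=(None,None) exec_start@2 write@5
I2 add r1: issue@3 deps=(None,0) exec_start@3 write@4
I3 mul r1: issue@4 deps=(1,1) exec_start@5 write@6
I4 add r3: issue@5 deps=(0,3) exec_start@6 write@7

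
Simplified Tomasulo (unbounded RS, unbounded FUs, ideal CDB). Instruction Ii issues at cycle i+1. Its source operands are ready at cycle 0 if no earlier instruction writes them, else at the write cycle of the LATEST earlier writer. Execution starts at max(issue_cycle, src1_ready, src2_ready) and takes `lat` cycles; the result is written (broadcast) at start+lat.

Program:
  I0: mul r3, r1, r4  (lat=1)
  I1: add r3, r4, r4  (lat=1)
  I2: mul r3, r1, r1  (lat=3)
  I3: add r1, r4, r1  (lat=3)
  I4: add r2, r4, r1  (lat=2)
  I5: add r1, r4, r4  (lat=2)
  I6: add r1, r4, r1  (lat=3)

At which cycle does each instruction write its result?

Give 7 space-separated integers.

Answer: 2 3 6 7 9 8 11

Derivation:
I0 mul r3: issue@1 deps=(None,None) exec_start@1 write@2
I1 add r3: issue@2 deps=(None,None) exec_start@2 write@3
I2 mul r3: issue@3 deps=(None,None) exec_start@3 write@6
I3 add r1: issue@4 deps=(None,None) exec_start@4 write@7
I4 add r2: issue@5 deps=(None,3) exec_start@7 write@9
I5 add r1: issue@6 deps=(None,None) exec_start@6 write@8
I6 add r1: issue@7 deps=(None,5) exec_start@8 write@11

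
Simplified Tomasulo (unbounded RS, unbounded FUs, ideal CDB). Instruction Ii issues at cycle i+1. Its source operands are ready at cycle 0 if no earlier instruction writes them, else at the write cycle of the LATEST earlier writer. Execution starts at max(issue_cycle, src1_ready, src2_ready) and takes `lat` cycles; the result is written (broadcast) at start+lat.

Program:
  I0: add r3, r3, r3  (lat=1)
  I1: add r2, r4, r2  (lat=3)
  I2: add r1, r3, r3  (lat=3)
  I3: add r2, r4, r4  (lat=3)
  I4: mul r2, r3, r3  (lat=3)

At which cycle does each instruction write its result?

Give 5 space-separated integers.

Answer: 2 5 6 7 8

Derivation:
I0 add r3: issue@1 deps=(None,None) exec_start@1 write@2
I1 add r2: issue@2 deps=(None,None) exec_start@2 write@5
I2 add r1: issue@3 deps=(0,0) exec_start@3 write@6
I3 add r2: issue@4 deps=(None,None) exec_start@4 write@7
I4 mul r2: issue@5 deps=(0,0) exec_start@5 write@8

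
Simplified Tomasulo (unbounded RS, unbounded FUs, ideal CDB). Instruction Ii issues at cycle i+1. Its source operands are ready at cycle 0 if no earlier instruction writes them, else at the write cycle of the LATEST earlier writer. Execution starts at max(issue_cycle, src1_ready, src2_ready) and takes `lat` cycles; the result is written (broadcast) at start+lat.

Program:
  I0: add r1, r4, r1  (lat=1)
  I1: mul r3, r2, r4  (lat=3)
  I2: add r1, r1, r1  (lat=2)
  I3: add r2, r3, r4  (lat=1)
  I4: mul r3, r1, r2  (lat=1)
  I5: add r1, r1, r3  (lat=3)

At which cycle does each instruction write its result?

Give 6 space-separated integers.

I0 add r1: issue@1 deps=(None,None) exec_start@1 write@2
I1 mul r3: issue@2 deps=(None,None) exec_start@2 write@5
I2 add r1: issue@3 deps=(0,0) exec_start@3 write@5
I3 add r2: issue@4 deps=(1,None) exec_start@5 write@6
I4 mul r3: issue@5 deps=(2,3) exec_start@6 write@7
I5 add r1: issue@6 deps=(2,4) exec_start@7 write@10

Answer: 2 5 5 6 7 10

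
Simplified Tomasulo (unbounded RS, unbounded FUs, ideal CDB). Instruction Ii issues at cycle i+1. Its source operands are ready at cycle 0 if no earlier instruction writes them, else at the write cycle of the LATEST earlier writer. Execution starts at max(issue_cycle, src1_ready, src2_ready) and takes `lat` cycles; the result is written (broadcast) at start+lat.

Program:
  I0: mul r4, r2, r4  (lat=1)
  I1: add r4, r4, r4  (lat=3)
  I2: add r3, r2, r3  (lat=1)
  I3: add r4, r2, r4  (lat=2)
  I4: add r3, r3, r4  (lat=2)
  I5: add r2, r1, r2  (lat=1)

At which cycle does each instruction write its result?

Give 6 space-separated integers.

I0 mul r4: issue@1 deps=(None,None) exec_start@1 write@2
I1 add r4: issue@2 deps=(0,0) exec_start@2 write@5
I2 add r3: issue@3 deps=(None,None) exec_start@3 write@4
I3 add r4: issue@4 deps=(None,1) exec_start@5 write@7
I4 add r3: issue@5 deps=(2,3) exec_start@7 write@9
I5 add r2: issue@6 deps=(None,None) exec_start@6 write@7

Answer: 2 5 4 7 9 7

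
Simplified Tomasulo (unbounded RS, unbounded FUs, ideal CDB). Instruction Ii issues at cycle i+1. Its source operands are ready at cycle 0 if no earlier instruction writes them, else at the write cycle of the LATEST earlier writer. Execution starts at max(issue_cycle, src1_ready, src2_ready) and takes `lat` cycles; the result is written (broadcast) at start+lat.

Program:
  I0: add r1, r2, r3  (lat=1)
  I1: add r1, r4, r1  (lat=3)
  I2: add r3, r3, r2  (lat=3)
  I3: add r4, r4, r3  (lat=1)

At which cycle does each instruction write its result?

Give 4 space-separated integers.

I0 add r1: issue@1 deps=(None,None) exec_start@1 write@2
I1 add r1: issue@2 deps=(None,0) exec_start@2 write@5
I2 add r3: issue@3 deps=(None,None) exec_start@3 write@6
I3 add r4: issue@4 deps=(None,2) exec_start@6 write@7

Answer: 2 5 6 7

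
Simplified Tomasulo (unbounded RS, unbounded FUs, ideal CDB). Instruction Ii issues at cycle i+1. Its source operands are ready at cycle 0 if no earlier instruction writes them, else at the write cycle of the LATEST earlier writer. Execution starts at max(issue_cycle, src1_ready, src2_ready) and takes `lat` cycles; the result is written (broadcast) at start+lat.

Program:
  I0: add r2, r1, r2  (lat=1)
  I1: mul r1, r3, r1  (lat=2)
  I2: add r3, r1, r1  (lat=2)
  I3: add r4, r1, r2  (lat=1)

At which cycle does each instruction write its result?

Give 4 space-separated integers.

I0 add r2: issue@1 deps=(None,None) exec_start@1 write@2
I1 mul r1: issue@2 deps=(None,None) exec_start@2 write@4
I2 add r3: issue@3 deps=(1,1) exec_start@4 write@6
I3 add r4: issue@4 deps=(1,0) exec_start@4 write@5

Answer: 2 4 6 5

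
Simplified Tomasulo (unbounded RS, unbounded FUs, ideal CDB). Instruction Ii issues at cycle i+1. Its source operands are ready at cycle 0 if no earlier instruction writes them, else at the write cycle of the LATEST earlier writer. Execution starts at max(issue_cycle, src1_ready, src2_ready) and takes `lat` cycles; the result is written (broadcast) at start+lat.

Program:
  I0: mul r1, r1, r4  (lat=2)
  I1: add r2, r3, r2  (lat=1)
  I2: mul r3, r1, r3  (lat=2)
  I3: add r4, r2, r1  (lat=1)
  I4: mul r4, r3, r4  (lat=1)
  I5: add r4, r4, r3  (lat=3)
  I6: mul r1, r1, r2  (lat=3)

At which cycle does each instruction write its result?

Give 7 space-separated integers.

I0 mul r1: issue@1 deps=(None,None) exec_start@1 write@3
I1 add r2: issue@2 deps=(None,None) exec_start@2 write@3
I2 mul r3: issue@3 deps=(0,None) exec_start@3 write@5
I3 add r4: issue@4 deps=(1,0) exec_start@4 write@5
I4 mul r4: issue@5 deps=(2,3) exec_start@5 write@6
I5 add r4: issue@6 deps=(4,2) exec_start@6 write@9
I6 mul r1: issue@7 deps=(0,1) exec_start@7 write@10

Answer: 3 3 5 5 6 9 10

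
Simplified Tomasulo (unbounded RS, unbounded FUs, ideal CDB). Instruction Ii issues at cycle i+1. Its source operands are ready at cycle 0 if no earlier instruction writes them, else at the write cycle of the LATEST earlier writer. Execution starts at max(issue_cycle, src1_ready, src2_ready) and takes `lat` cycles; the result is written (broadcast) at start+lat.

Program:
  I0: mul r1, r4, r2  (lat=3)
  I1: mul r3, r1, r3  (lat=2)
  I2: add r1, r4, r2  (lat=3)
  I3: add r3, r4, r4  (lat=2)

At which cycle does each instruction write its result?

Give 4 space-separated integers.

I0 mul r1: issue@1 deps=(None,None) exec_start@1 write@4
I1 mul r3: issue@2 deps=(0,None) exec_start@4 write@6
I2 add r1: issue@3 deps=(None,None) exec_start@3 write@6
I3 add r3: issue@4 deps=(None,None) exec_start@4 write@6

Answer: 4 6 6 6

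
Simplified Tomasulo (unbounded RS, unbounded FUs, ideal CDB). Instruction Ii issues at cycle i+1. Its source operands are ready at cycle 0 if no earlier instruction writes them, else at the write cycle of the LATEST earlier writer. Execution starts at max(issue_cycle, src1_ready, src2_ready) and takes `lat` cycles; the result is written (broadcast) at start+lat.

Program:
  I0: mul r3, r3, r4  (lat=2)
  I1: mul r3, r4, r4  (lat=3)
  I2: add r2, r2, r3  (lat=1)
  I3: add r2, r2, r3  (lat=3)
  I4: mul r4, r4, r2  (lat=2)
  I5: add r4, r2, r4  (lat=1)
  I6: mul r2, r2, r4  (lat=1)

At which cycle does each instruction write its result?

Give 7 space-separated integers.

I0 mul r3: issue@1 deps=(None,None) exec_start@1 write@3
I1 mul r3: issue@2 deps=(None,None) exec_start@2 write@5
I2 add r2: issue@3 deps=(None,1) exec_start@5 write@6
I3 add r2: issue@4 deps=(2,1) exec_start@6 write@9
I4 mul r4: issue@5 deps=(None,3) exec_start@9 write@11
I5 add r4: issue@6 deps=(3,4) exec_start@11 write@12
I6 mul r2: issue@7 deps=(3,5) exec_start@12 write@13

Answer: 3 5 6 9 11 12 13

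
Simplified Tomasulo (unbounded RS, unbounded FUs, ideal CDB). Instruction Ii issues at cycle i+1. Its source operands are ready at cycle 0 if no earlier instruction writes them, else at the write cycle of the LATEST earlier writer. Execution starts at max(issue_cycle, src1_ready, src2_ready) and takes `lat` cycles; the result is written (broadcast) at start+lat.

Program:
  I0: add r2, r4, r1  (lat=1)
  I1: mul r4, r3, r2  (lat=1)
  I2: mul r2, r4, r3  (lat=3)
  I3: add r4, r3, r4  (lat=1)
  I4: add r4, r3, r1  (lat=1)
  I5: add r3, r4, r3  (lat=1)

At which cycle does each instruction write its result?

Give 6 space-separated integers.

Answer: 2 3 6 5 6 7

Derivation:
I0 add r2: issue@1 deps=(None,None) exec_start@1 write@2
I1 mul r4: issue@2 deps=(None,0) exec_start@2 write@3
I2 mul r2: issue@3 deps=(1,None) exec_start@3 write@6
I3 add r4: issue@4 deps=(None,1) exec_start@4 write@5
I4 add r4: issue@5 deps=(None,None) exec_start@5 write@6
I5 add r3: issue@6 deps=(4,None) exec_start@6 write@7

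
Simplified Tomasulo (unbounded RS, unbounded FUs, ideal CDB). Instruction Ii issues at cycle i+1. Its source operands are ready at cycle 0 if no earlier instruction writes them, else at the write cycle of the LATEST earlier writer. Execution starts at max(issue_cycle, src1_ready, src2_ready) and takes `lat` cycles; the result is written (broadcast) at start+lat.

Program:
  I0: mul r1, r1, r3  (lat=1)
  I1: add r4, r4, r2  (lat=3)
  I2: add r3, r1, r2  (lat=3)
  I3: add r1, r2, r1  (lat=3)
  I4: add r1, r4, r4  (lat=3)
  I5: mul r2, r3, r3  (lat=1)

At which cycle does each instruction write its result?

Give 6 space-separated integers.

Answer: 2 5 6 7 8 7

Derivation:
I0 mul r1: issue@1 deps=(None,None) exec_start@1 write@2
I1 add r4: issue@2 deps=(None,None) exec_start@2 write@5
I2 add r3: issue@3 deps=(0,None) exec_start@3 write@6
I3 add r1: issue@4 deps=(None,0) exec_start@4 write@7
I4 add r1: issue@5 deps=(1,1) exec_start@5 write@8
I5 mul r2: issue@6 deps=(2,2) exec_start@6 write@7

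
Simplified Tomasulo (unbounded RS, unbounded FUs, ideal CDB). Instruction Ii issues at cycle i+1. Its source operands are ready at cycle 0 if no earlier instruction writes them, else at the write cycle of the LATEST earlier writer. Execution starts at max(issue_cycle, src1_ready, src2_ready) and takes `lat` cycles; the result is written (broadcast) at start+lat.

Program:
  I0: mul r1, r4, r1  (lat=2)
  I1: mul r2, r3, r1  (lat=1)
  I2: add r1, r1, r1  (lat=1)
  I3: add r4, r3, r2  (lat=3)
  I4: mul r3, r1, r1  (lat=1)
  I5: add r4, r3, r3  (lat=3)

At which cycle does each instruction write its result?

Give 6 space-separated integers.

Answer: 3 4 4 7 6 9

Derivation:
I0 mul r1: issue@1 deps=(None,None) exec_start@1 write@3
I1 mul r2: issue@2 deps=(None,0) exec_start@3 write@4
I2 add r1: issue@3 deps=(0,0) exec_start@3 write@4
I3 add r4: issue@4 deps=(None,1) exec_start@4 write@7
I4 mul r3: issue@5 deps=(2,2) exec_start@5 write@6
I5 add r4: issue@6 deps=(4,4) exec_start@6 write@9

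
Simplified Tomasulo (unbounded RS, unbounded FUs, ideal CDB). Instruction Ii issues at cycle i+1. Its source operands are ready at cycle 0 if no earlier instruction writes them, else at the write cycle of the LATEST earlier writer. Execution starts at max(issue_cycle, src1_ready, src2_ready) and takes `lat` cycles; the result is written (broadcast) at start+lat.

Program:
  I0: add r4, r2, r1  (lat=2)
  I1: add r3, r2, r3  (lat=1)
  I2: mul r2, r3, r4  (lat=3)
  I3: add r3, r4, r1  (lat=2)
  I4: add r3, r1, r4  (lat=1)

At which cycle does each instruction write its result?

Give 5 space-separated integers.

I0 add r4: issue@1 deps=(None,None) exec_start@1 write@3
I1 add r3: issue@2 deps=(None,None) exec_start@2 write@3
I2 mul r2: issue@3 deps=(1,0) exec_start@3 write@6
I3 add r3: issue@4 deps=(0,None) exec_start@4 write@6
I4 add r3: issue@5 deps=(None,0) exec_start@5 write@6

Answer: 3 3 6 6 6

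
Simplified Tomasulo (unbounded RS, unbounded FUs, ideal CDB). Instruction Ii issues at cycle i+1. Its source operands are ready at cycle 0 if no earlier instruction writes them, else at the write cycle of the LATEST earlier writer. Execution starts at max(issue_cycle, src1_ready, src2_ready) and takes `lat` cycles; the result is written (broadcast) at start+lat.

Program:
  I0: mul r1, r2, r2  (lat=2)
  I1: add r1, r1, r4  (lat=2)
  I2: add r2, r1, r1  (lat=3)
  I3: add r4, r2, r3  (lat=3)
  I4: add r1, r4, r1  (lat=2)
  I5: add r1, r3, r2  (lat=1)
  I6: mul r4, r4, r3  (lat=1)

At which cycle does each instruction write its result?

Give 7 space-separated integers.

Answer: 3 5 8 11 13 9 12

Derivation:
I0 mul r1: issue@1 deps=(None,None) exec_start@1 write@3
I1 add r1: issue@2 deps=(0,None) exec_start@3 write@5
I2 add r2: issue@3 deps=(1,1) exec_start@5 write@8
I3 add r4: issue@4 deps=(2,None) exec_start@8 write@11
I4 add r1: issue@5 deps=(3,1) exec_start@11 write@13
I5 add r1: issue@6 deps=(None,2) exec_start@8 write@9
I6 mul r4: issue@7 deps=(3,None) exec_start@11 write@12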